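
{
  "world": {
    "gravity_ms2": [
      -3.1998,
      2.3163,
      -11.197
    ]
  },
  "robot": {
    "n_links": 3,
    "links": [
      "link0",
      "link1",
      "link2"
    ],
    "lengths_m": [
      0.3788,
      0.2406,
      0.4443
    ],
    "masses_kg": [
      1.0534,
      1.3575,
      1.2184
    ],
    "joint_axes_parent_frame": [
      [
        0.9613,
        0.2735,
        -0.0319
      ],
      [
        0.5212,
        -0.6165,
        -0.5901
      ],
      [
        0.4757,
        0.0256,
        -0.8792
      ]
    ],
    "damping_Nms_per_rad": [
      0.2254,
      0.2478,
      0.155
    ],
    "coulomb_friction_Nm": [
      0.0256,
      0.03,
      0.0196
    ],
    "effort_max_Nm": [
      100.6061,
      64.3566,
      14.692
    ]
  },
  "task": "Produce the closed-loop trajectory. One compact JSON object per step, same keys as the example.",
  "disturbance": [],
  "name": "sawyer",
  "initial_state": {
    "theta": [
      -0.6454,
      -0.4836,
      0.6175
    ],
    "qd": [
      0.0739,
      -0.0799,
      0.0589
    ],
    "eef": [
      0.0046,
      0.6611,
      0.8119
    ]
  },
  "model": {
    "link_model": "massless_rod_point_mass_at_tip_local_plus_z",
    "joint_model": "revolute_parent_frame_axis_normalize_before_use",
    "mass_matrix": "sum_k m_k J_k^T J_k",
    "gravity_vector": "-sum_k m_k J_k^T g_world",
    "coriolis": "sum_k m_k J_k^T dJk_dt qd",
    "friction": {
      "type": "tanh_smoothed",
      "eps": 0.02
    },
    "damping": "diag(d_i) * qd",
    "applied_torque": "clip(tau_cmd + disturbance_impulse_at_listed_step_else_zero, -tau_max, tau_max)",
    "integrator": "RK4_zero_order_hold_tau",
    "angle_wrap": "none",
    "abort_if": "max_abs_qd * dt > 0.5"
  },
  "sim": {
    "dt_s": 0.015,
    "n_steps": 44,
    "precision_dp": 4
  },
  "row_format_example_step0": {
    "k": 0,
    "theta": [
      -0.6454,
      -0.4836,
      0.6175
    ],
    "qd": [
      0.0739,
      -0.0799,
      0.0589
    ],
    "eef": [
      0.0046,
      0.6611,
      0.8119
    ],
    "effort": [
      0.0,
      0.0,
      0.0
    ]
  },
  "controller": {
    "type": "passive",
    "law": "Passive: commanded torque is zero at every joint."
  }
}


{"k":1,"theta":[-0.6461,-0.4859,0.6249],"qd":[-0.1675,-0.2223,0.8914],"eef":[0.0049,0.6612,0.8116],"effort":[0.0,0.0,0.0]}
{"k":2,"theta":[-0.6504,-0.4901,0.6434],"qd":[-0.3961,-0.335,1.5632],"eef":[0.0044,0.6627,0.8099],"effort":[0.0,0.0,0.0]}
{"k":3,"theta":[-0.6579,-0.4959,0.6711],"qd":[-0.6136,-0.4268,2.1078],"eef":[0.0031,0.6659,0.8065],"effort":[0.0,0.0,0.0]}
{"k":4,"theta":[-0.6687,-0.5028,0.7062],"qd":[-0.8213,-0.5016,2.5451],"eef":[0.0008,0.6707,0.8016],"effort":[0.0,0.0,0.0]}
{"k":5,"theta":[-0.6825,-0.5108,0.747],"qd":[-1.021,-0.5595,2.8858],"eef":[-0.0024,0.6773,0.7949],"effort":[0.0,0.0,0.0]}
{"k":6,"theta":[-0.6993,-0.5195,0.7923],"qd":[-1.2146,-0.5981,3.1347],"eef":[-0.0067,0.6856,0.7864],"effort":[0.0,0.0,0.0]}
{"k":7,"theta":[-0.719,-0.5287,0.8406],"qd":[-1.4042,-0.6136,3.2924],"eef":[-0.012,0.6956,0.776],"effort":[0.0,0.0,0.0]}
{"k":8,"theta":[-0.7414,-0.5378,0.8906],"qd":[-1.592,-0.6012,3.3576],"eef":[-0.0185,0.7075,0.7635],"effort":[0.0,0.0,0.0]}
{"k":9,"theta":[-0.7667,-0.5465,0.9408],"qd":[-1.7806,-0.556,3.3288],"eef":[-0.0261,0.7211,0.7488],"effort":[0.0,0.0,0.0]}
{"k":10,"theta":[-0.7949,-0.5543,0.99],"qd":[-1.9723,-0.474,3.2059],"eef":[-0.0349,0.7364,0.7317],"effort":[0.0,0.0,0.0]}
{"k":11,"theta":[-0.8259,-0.5605,1.0366],"qd":[-2.1695,-0.3523,2.9913],"eef":[-0.0449,0.7533,0.7121],"effort":[0.0,0.0,0.0]}
{"k":12,"theta":[-0.86,-0.5647,1.0793],"qd":[-2.3737,-0.1904,2.6909],"eef":[-0.0561,0.7718,0.6898],"effort":[0.0,0.0,0.0]}
{"k":13,"theta":[-0.8972,-0.5661,1.1169],"qd":[-2.5858,0.0086,2.3181],"eef":[-0.0685,0.7916,0.6645],"effort":[0.0,0.0,0.0]}
{"k":14,"theta":[-0.9376,-0.5643,1.1487],"qd":[-2.8052,0.2328,1.9042],"eef":[-0.0821,0.8125,0.6362],"effort":[0.0,0.0,0.0]}
{"k":15,"theta":[-0.9814,-0.5589,1.1737],"qd":[-3.0313,0.4896,1.4281],"eef":[-0.0968,0.8343,0.6046],"effort":[0.0,0.0,0.0]}
{"k":16,"theta":[-1.0286,-0.5495,1.1912],"qd":[-3.2625,0.7735,0.9013],"eef":[-0.1125,0.8567,0.5694],"effort":[0.0,0.0,0.0]}
{"k":17,"theta":[-1.0793,-0.5356,1.2006],"qd":[-3.4964,1.077,0.337],"eef":[-0.1293,0.8792,0.5306],"effort":[0.0,0.0,0.0]}
{"k":18,"theta":[-1.1335,-0.5171,1.2012],"qd":[-3.7298,1.3877,-0.2381],"eef":[-0.1471,0.9015,0.4878],"effort":[0.0,0.0,0.0]}
{"k":19,"theta":[-1.1911,-0.4941,1.1937],"qd":[-3.9595,1.6866,-0.7776],"eef":[-0.1657,0.923,0.4409],"effort":[0.0,0.0,0.0]}
{"k":20,"theta":[-1.2522,-0.4665,1.1778],"qd":[-4.183,1.9893,-1.3432],"eef":[-0.185,0.9433,0.3897],"effort":[0.0,0.0,0.0]}
{"k":21,"theta":[-1.3166,-0.4344,1.1533],"qd":[-4.3973,2.2855,-1.9178],"eef":[-0.205,0.9616,0.3341],"effort":[0.0,0.0,0.0]}
{"k":22,"theta":[-1.3841,-0.398,1.1203],"qd":[-4.5994,2.565,-2.4858],"eef":[-0.2253,0.9775,0.2741],"effort":[0.0,0.0,0.0]}
{"k":23,"theta":[-1.4545,-0.3576,1.0789],"qd":[-4.7871,2.8184,-3.0329],"eef":[-0.2457,0.9901,0.2096],"effort":[0.0,0.0,0.0]}
{"k":24,"theta":[-1.5276,-0.3136,1.0295],"qd":[-4.9588,3.0371,-3.546],"eef":[-0.266,0.9988,0.1407],"effort":[0.0,0.0,0.0]}
{"k":25,"theta":[-1.6032,-0.2667,0.9727],"qd":[-5.114,3.2133,-4.0136],"eef":[-0.2859,1.0028,0.0678],"effort":[0.0,0.0,0.0]}
{"k":26,"theta":[-1.6809,-0.2175,0.9093],"qd":[-5.2529,3.3405,-4.4254],"eef":[-0.3049,1.0014,-0.0091],"effort":[0.0,0.0,0.0]}
{"k":27,"theta":[-1.7607,-0.1667,0.8403],"qd":[-5.3767,3.4136,-4.7728],"eef":[-0.3226,0.9938,-0.0893],"effort":[0.0,0.0,0.0]}
{"k":28,"theta":[-1.8422,-0.1154,0.7665],"qd":[-5.4871,3.4286,-5.0486],"eef":[-0.3386,0.9793,-0.1722],"effort":[0.0,0.0,0.0]}
{"k":29,"theta":[-1.9252,-0.0642,0.6892],"qd":[-5.5864,3.3832,-5.247],"eef":[-0.3525,0.9573,-0.2572],"effort":[0.0,0.0,0.0]}
{"k":30,"theta":[-2.0097,-0.0142,0.6095],"qd":[-5.6769,3.2762,-5.3639],"eef":[-0.3636,0.9273,-0.3432],"effort":[0.0,0.0,0.0]}
{"k":31,"theta":[-2.0955,0.0338,0.5287],"qd":[-5.7608,3.1083,-5.3968],"eef":[-0.3717,0.8889,-0.4292],"effort":[0.0,0.0,0.0]}
{"k":32,"theta":[-2.1825,0.0788,0.448],"qd":[-5.8396,2.8814,-5.3455],"eef":[-0.3761,0.842,-0.514],"effort":[0.0,0.0,0.0]}
{"k":33,"theta":[-2.2707,0.12,0.3687],"qd":[-5.9144,2.5992,-5.212],"eef":[-0.3766,0.7866,-0.5964],"effort":[0.0,0.0,0.0]}
{"k":34,"theta":[-2.3599,0.1565,0.292],"qd":[-5.9848,2.267,-5.001],"eef":[-0.3729,0.7231,-0.6752],"effort":[0.0,0.0,0.0]}
{"k":35,"theta":[-2.4502,0.1878,0.2191],"qd":[-6.0495,1.8918,-4.7198],"eef":[-0.3647,0.6518,-0.749],"effort":[0.0,0.0,0.0]}
{"k":36,"theta":[-2.5414,0.2131,0.1508],"qd":[-6.1062,1.4822,-4.3782],"eef":[-0.3519,0.5735,-0.8166],"effort":[0.0,0.0,0.0]}
{"k":37,"theta":[-2.6333,0.2321,0.088],"qd":[-6.1516,1.0484,-3.9885],"eef":[-0.3345,0.4891,-0.8769],"effort":[0.0,0.0,0.0]}
{"k":38,"theta":[-2.7258,0.2445,0.0313],"qd":[-6.1819,0.602,-3.5645],"eef":[-0.3128,0.3996,-0.9291],"effort":[0.0,0.0,0.0]}
{"k":39,"theta":[-2.8187,0.2502,-0.0189],"qd":[-6.1935,0.155,-3.1212],"eef":[-0.2868,0.3062,-0.9723],"effort":[0.0,0.0,0.0]}
{"k":40,"theta":[-2.9115,0.2492,-0.0624],"qd":[-6.1827,-0.2773,-2.6803],"eef":[-0.2571,0.2101,-1.0059],"effort":[0.0,0.0,0.0]}
{"k":41,"theta":[-3.004,0.242,-0.0993],"qd":[-6.1477,-0.6856,-2.2505],"eef":[-0.2239,0.1126,-1.0296],"effort":[0.0,0.0,0.0]}
{"k":42,"theta":[-3.0958,0.2288,-0.13],"qd":[-6.0874,-1.0598,-1.8451],"eef":[-0.1879,0.0149,-1.0433],"effort":[0.0,0.0,0.0]}
{"k":43,"theta":[-3.1865,0.2104,-0.1549],"qd":[-6.0017,-1.3913,-1.4774],"eef":[-0.1497,-0.0818,-1.0469],"effort":[0.0,0.0,0.0]}
{"k":44,"theta":[-3.2758,0.1873,-0.1746],"qd":[-5.8918,-1.6736,-1.158],"eef":[-0.1097,-0.1762,-1.0407]}


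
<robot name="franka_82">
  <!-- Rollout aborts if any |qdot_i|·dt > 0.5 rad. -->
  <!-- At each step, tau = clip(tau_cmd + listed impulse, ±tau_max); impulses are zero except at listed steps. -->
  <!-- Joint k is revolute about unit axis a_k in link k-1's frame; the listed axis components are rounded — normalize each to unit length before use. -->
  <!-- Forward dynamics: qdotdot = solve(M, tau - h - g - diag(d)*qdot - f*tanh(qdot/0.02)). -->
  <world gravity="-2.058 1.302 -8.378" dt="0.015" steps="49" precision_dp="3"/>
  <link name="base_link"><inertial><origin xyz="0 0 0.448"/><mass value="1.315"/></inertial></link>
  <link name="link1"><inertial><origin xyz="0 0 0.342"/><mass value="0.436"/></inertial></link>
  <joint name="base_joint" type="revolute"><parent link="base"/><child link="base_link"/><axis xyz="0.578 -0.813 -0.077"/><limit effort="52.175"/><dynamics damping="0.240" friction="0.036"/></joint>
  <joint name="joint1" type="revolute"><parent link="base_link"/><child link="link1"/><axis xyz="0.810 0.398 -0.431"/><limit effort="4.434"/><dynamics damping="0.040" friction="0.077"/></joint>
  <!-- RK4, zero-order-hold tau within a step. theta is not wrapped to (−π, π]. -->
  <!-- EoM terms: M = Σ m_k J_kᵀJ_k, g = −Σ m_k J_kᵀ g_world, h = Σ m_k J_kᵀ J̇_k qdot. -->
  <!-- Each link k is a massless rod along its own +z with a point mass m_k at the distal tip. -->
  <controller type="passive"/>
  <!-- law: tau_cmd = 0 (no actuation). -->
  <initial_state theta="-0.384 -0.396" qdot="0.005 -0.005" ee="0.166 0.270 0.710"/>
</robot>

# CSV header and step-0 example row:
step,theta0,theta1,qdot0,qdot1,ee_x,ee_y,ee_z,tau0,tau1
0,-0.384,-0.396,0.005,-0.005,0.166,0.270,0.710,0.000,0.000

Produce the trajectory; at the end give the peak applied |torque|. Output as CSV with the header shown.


step,theta0,theta1,qdot0,qdot1,ee_x,ee_y,ee_z,tau0,tau1
1,-0.384,-0.398,-0.058,-0.218,0.166,0.270,0.710,0.000,0.000
2,-0.386,-0.403,-0.121,-0.425,0.166,0.272,0.709,0.000,0.000
3,-0.388,-0.410,-0.185,-0.631,0.165,0.275,0.708,0.000,0.000
4,-0.391,-0.421,-0.249,-0.836,0.165,0.278,0.705,0.000,0.000
5,-0.396,-0.436,-0.315,-1.042,0.164,0.283,0.703,0.000,0.000
6,-0.401,-0.453,-0.383,-1.248,0.163,0.288,0.699,0.000,0.000
7,-0.407,-0.473,-0.453,-1.456,0.162,0.295,0.695,0.000,0.000
8,-0.414,-0.496,-0.527,-1.665,0.161,0.302,0.691,0.000,0.000
9,-0.423,-0.523,-0.604,-1.877,0.160,0.310,0.685,0.000,0.000
10,-0.433,-0.553,-0.685,-2.092,0.158,0.319,0.678,0.000,0.000
11,-0.443,-0.586,-0.771,-2.310,0.156,0.329,0.671,0.000,0.000
12,-0.456,-0.622,-0.862,-2.530,0.153,0.339,0.663,0.000,0.000
13,-0.469,-0.662,-0.960,-2.753,0.151,0.350,0.653,0.000,0.000
14,-0.485,-0.705,-1.066,-2.979,0.148,0.361,0.642,0.000,0.000
15,-0.501,-0.751,-1.180,-3.207,0.144,0.373,0.630,0.000,0.000
16,-0.520,-0.801,-1.303,-3.435,0.140,0.384,0.617,0.000,0.000
17,-0.540,-0.854,-1.436,-3.663,0.136,0.396,0.603,0.000,0.000
18,-0.563,-0.911,-1.581,-3.890,0.131,0.408,0.587,0.000,0.000
19,-0.588,-0.971,-1.738,-4.112,0.126,0.419,0.569,0.000,0.000
20,-0.615,-1.034,-1.907,-4.327,0.120,0.429,0.551,0.000,0.000
21,-0.645,-1.101,-2.090,-4.532,0.114,0.439,0.531,0.000,0.000
22,-0.678,-1.170,-2.286,-4.724,0.108,0.447,0.510,0.000,0.000
23,-0.714,-1.242,-2.496,-4.897,0.101,0.454,0.488,0.000,0.000
24,-0.753,-1.317,-2.718,-5.048,0.095,0.460,0.466,0.000,0.000
25,-0.796,-1.393,-2.951,-5.170,0.088,0.463,0.443,0.000,0.000
26,-0.842,-1.472,-3.192,-5.259,0.082,0.465,0.420,0.000,0.000
27,-0.891,-1.551,-3.440,-5.309,0.076,0.465,0.397,0.000,0.000
28,-0.945,-1.631,-3.692,-5.317,0.072,0.463,0.374,0.000,0.000
29,-1.002,-1.710,-3.943,-5.281,0.068,0.460,0.352,0.000,0.000
30,-1.063,-1.789,-4.193,-5.198,0.066,0.455,0.330,0.000,0.000
31,-1.128,-1.866,-4.437,-5.070,0.065,0.449,0.310,0.000,0.000
32,-1.196,-1.941,-4.676,-4.900,0.066,0.443,0.290,0.000,0.000
33,-1.268,-2.013,-4.909,-4.691,0.069,0.436,0.271,0.000,0.000
34,-1.343,-2.081,-5.135,-4.448,0.073,0.429,0.252,0.000,0.000
35,-1.422,-2.146,-5.355,-4.177,0.079,0.422,0.233,0.000,0.000
36,-1.504,-2.207,-5.569,-3.883,0.086,0.416,0.213,0.000,0.000
37,-1.589,-2.263,-5.779,-3.570,0.095,0.411,0.193,0.000,0.000
38,-1.677,-2.314,-5.985,-3.244,0.103,0.407,0.172,0.000,0.000
39,-1.769,-2.360,-6.186,-2.907,0.112,0.403,0.149,0.000,0.000
40,-1.863,-2.401,-6.382,-2.562,0.120,0.401,0.124,0.000,0.000
41,-1.960,-2.437,-6.572,-2.211,0.128,0.398,0.097,0.000,0.000
42,-2.060,-2.467,-6.753,-1.856,0.134,0.396,0.069,0.000,0.000
43,-2.163,-2.492,-6.924,-1.497,0.137,0.394,0.038,0.000,0.000
44,-2.268,-2.512,-7.081,-1.133,0.138,0.392,0.006,0.000,0.000
45,-2.375,-2.526,-7.222,-0.765,0.136,0.389,-0.028,0.000,0.000
46,-2.484,-2.535,-7.344,-0.389,0.130,0.386,-0.063,0.000,0.000
47,-2.595,-2.538,-7.443,-0.009,0.120,0.381,-0.098,0.000,0.000
48,-2.707,-2.535,-7.520,0.337,0.105,0.375,-0.134,0.000,0.000
49,-2.821,-2.528,-7.567,0.693,0.087,0.367,-0.168,,
# max |tau| (N·m): 0.000


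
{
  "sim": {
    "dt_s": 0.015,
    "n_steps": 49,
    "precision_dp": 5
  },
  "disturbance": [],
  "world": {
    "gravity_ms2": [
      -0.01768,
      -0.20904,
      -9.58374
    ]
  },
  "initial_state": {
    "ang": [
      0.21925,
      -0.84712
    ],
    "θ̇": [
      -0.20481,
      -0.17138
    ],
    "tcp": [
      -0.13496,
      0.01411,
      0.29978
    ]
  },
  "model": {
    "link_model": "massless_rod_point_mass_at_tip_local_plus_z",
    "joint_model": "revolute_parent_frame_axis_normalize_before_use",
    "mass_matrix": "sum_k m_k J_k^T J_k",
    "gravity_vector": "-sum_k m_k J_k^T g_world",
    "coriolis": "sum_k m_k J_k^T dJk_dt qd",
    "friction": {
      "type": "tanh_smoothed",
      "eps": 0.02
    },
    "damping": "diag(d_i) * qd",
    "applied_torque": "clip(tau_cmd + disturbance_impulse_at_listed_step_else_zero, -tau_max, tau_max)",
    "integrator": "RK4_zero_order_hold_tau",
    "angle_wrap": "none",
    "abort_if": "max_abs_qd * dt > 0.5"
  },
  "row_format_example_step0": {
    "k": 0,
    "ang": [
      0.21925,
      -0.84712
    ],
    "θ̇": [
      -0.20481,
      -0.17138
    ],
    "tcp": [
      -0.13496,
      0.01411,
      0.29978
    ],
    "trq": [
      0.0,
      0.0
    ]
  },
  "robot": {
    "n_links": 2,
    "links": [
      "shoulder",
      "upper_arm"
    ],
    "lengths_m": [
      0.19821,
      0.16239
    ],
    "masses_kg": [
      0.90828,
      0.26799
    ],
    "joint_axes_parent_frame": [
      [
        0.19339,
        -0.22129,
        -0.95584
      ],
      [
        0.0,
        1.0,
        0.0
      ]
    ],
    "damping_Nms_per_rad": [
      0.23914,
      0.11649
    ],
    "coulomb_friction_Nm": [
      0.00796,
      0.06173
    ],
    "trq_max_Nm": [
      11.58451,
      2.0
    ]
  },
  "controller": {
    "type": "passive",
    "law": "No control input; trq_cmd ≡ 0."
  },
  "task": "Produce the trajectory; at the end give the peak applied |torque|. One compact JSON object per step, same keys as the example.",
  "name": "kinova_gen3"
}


{"k":1,"ang":[0.21765,-0.8527],"\u03b8\u0307":[-0.02703,-0.56404],"tcp":[-0.13542,0.01415,0.29912],"trq":[0.0,0.0]}
{"k":2,"ang":[0.21803,-0.86377],"\u03b8\u0307":[0.06202,-0.90625],"tcp":[-0.13652,0.01447,0.2977],"trq":[0.0,0.0]}
{"k":3,"ang":[0.21945,-0.87955],"\u03b8\u0307":[0.12647,-1.18829],"tcp":[-0.1381,0.01499,0.29564],"trq":[0.0,0.0]}
{"k":4,"ang":[0.22178,-0.89917],"\u03b8\u0307":[0.18137,-1.42069],"tcp":[-0.14005,0.01568,0.29301],"trq":[0.0,0.0]}
{"k":5,"ang":[0.22485,-0.92199],"\u03b8\u0307":[0.22719,-1.61556],"tcp":[-0.14226,0.01652,0.28991],"trq":[0.0,0.0]}
{"k":6,"ang":[0.22855,-0.9475],"\u03b8\u0307":[0.26533,-1.78161],"tcp":[-0.14465,0.01747,0.28636],"trq":[0.0,0.0]}
{"k":7,"ang":[0.23278,-0.97532],"\u03b8\u0307":[0.29727,-1.92529],"tcp":[-0.14716,0.01854,0.28243],"trq":[0.0,0.0]}
{"k":8,"ang":[0.23745,-1.00517],"\u03b8\u0307":[0.32432,-2.0514],"tcp":[-0.14972,0.01971,0.27813],"trq":[0.0,0.0]}
{"k":9,"ang":[0.24249,-1.0368],"\u03b8\u0307":[0.34757,-2.16355],"tcp":[-0.15229,0.02095,0.27348],"trq":[0.0,0.0]}
{"k":10,"ang":[0.24786,-1.07002],"\u03b8\u0307":[0.36786,-2.26441],"tcp":[-0.15481,0.02227,0.26852],"trq":[0.0,0.0]}
{"k":11,"ang":[0.25351,-1.10468],"\u03b8\u0307":[0.38587,-2.35594],"tcp":[-0.15726,0.02366,0.26325],"trq":[0.0,0.0]}
{"k":12,"ang":[0.25943,-1.14066],"\u03b8\u0307":[0.40211,-2.43957],"tcp":[-0.15958,0.02509,0.25769],"trq":[0.0,0.0]}
{"k":13,"ang":[0.26557,-1.17784],"\u03b8\u0307":[0.41697,-2.51629],"tcp":[-0.16176,0.02657,0.25186],"trq":[0.0,0.0]}
{"k":14,"ang":[0.27193,-1.21612],"\u03b8\u0307":[0.43073,-2.58676],"tcp":[-0.16376,0.02809,0.24578],"trq":[0.0,0.0]}
{"k":15,"ang":[0.27849,-1.25541],"\u03b8\u0307":[0.44361,-2.6514],"tcp":[-0.16555,0.02963,0.23946],"trq":[0.0,0.0]}
{"k":16,"ang":[0.28523,-1.29563],"\u03b8\u0307":[0.45576,-2.71041],"tcp":[-0.1671,0.03119,0.23292],"trq":[0.0,0.0]}
{"k":17,"ang":[0.29216,-1.3367],"\u03b8\u0307":[0.46727,-2.76386],"tcp":[-0.1684,0.03275,0.22619],"trq":[0.0,0.0]}
{"k":18,"ang":[0.29925,-1.37852],"\u03b8\u0307":[0.4782,-2.8117],"tcp":[-0.16942,0.0343,0.21927],"trq":[0.0,0.0]}
{"k":19,"ang":[0.3065,-1.42102],"\u03b8\u0307":[0.48856,-2.8538],"tcp":[-0.17014,0.03584,0.21221],"trq":[0.0,0.0]}
{"k":20,"ang":[0.3139,-1.4641],"\u03b8\u0307":[0.49835,-2.88999],"tcp":[-0.17054,0.03735,0.20502],"trq":[0.0,0.0]}
{"k":21,"ang":[0.32145,-1.50769],"\u03b8\u0307":[0.50754,-2.92004],"tcp":[-0.17062,0.03882,0.19773],"trq":[0.0,0.0]}
{"k":22,"ang":[0.32913,-1.55167],"\u03b8\u0307":[0.51609,-2.94374],"tcp":[-0.17037,0.04023,0.19038],"trq":[0.0,0.0]}
{"k":23,"ang":[0.33693,-1.59597],"\u03b8\u0307":[0.52393,-2.96088],"tcp":[-0.16977,0.04159,0.18299],"trq":[0.0,0.0]}
{"k":24,"ang":[0.34484,-1.64047],"\u03b8\u0307":[0.53098,-2.97127],"tcp":[-0.16883,0.04286,0.1756],"trq":[0.0,0.0]}
{"k":25,"ang":[0.35285,-1.68507],"\u03b8\u0307":[0.53718,-2.97475],"tcp":[-0.16755,0.04405,0.16824],"trq":[0.0,0.0]}
{"k":26,"ang":[0.36095,-1.72967],"\u03b8\u0307":[0.54245,-2.97121],"tcp":[-0.16594,0.04514,0.16094],"trq":[0.0,0.0]}
{"k":27,"ang":[0.36912,-1.77417],"\u03b8\u0307":[0.54669,-2.96058],"tcp":[-0.164,0.04612,0.15373],"trq":[0.0,0.0]}
{"k":28,"ang":[0.37735,-1.81846],"\u03b8\u0307":[0.54985,-2.94288],"tcp":[-0.16175,0.04699,0.14665],"trq":[0.0,0.0]}
{"k":29,"ang":[0.38561,-1.86242],"\u03b8\u0307":[0.55186,-2.91816],"tcp":[-0.15921,0.04774,0.13973],"trq":[0.0,0.0]}
{"k":30,"ang":[0.3939,-1.90597],"\u03b8\u0307":[0.55268,-2.88657],"tcp":[-0.1564,0.04836,0.13298],"trq":[0.0,0.0]}
{"k":31,"ang":[0.40218,-1.94899],"\u03b8\u0307":[0.55228,-2.8483],"tcp":[-0.15334,0.04885,0.12645],"trq":[0.0,0.0]}
{"k":32,"ang":[0.41046,-1.99138],"\u03b8\u0307":[0.55067,-2.80362],"tcp":[-0.15006,0.0492,0.12015],"trq":[0.0,0.0]}
{"k":33,"ang":[0.4187,-2.03307],"\u03b8\u0307":[0.54785,-2.75287],"tcp":[-0.14659,0.04943,0.11409],"trq":[0.0,0.0]}
{"k":34,"ang":[0.42689,-2.07394],"\u03b8\u0307":[0.5439,-2.69644],"tcp":[-0.14295,0.04952,0.1083],"trq":[0.0,0.0]}
{"k":35,"ang":[0.43501,-2.11393],"\u03b8\u0307":[0.53889,-2.63476],"tcp":[-0.13918,0.04949,0.10279],"trq":[0.0,0.0]}
{"k":36,"ang":[0.44305,-2.15296],"\u03b8\u0307":[0.53292,-2.56832],"tcp":[-0.13531,0.04934,0.09757],"trq":[0.0,0.0]}
{"k":37,"ang":[0.45099,-2.19096],"\u03b8\u0307":[0.52613,-2.49765],"tcp":[-0.13137,0.04906,0.09263],"trq":[0.0,0.0]}
{"k":38,"ang":[0.45883,-2.22787],"\u03b8\u0307":[0.51866,-2.42328],"tcp":[-0.12737,0.04869,0.08799],"trq":[0.0,0.0]}
{"k":39,"ang":[0.46655,-2.26364],"\u03b8\u0307":[0.51067,-2.34579],"tcp":[-0.12337,0.04821,0.08365],"trq":[0.0,0.0]}
{"k":40,"ang":[0.47415,-2.29823],"\u03b8\u0307":[0.50233,-2.26572],"tcp":[-0.11936,0.04764,0.07959],"trq":[0.0,0.0]}
{"k":41,"ang":[0.48162,-2.33161],"\u03b8\u0307":[0.49379,-2.18365],"tcp":[-0.11539,0.047,0.07581],"trq":[0.0,0.0]}
{"k":42,"ang":[0.48896,-2.36374],"\u03b8\u0307":[0.48522,-2.10013],"tcp":[-0.11147,0.04628,0.07231],"trq":[0.0,0.0]}
{"k":43,"ang":[0.49618,-2.3946],"\u03b8\u0307":[0.47676,-2.01569],"tcp":[-0.10762,0.04551,0.06907],"trq":[0.0,0.0]}
{"k":44,"ang":[0.50327,-2.4242],"\u03b8\u0307":[0.46853,-1.93082],"tcp":[-0.10385,0.0447,0.06609],"trq":[0.0,0.0]}
{"k":45,"ang":[0.51023,-2.45253],"\u03b8\u0307":[0.46065,-1.84602],"tcp":[-0.10018,0.04384,0.06334],"trq":[0.0,0.0]}
{"k":46,"ang":[0.51709,-2.47959],"\u03b8\u0307":[0.45318,-1.76171],"tcp":[-0.09662,0.04296,0.06082],"trq":[0.0,0.0]}
{"k":47,"ang":[0.52383,-2.50539],"\u03b8\u0307":[0.4462,-1.67829],"tcp":[-0.09319,0.04206,0.05852],"trq":[0.0,0.0]}
{"k":48,"ang":[0.53048,-2.52994],"\u03b8\u0307":[0.43976,-1.59612],"tcp":[-0.08988,0.04115,0.05642],"trq":[0.0,0.0]}
{"k":49,"ang":[0.53703,-2.55328],"\u03b8\u0307":[0.43386,-1.51551],"tcp":[-0.0867,0.04025,0.0545]}
{"summary": "max |trq| (N\u00b7m): 0.00000"}


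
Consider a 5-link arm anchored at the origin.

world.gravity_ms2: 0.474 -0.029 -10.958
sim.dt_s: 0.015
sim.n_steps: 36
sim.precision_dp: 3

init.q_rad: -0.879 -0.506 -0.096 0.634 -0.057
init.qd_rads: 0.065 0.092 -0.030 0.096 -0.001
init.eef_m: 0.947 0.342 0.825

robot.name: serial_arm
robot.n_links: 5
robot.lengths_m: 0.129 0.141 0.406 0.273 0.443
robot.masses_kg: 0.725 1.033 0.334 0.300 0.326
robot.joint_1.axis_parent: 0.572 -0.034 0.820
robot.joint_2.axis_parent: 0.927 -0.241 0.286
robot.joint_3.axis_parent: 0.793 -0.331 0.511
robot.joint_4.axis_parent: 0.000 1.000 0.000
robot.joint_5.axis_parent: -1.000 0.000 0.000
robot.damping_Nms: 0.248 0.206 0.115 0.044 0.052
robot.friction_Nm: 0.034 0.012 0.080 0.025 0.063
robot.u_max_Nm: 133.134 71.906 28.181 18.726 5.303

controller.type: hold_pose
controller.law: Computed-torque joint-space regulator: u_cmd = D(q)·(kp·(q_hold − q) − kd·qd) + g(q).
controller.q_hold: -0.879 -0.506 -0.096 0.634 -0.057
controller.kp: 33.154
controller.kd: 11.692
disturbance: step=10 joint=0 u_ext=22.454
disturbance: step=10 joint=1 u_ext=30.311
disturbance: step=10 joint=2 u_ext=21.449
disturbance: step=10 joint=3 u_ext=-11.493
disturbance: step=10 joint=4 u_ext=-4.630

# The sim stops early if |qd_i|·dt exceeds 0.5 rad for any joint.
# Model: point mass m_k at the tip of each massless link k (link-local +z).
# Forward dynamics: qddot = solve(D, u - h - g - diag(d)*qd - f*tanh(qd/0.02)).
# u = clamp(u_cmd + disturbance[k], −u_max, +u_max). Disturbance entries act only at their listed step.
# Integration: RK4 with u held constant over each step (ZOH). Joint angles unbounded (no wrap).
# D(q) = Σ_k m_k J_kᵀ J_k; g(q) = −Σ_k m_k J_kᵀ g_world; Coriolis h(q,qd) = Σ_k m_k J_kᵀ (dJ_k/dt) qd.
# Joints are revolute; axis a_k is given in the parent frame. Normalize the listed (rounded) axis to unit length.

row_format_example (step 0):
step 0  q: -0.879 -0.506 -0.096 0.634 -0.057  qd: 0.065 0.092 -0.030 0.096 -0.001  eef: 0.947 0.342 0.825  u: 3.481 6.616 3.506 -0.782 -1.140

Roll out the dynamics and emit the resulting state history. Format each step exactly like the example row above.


step 1  q: -0.878 -0.505 -0.096 0.635 -0.057  qd: 0.033 0.081 -0.017 0.071 0.003  eef: 0.946 0.341 0.826  u: 3.522 6.695 3.548 -0.770 -1.158
step 2  q: -0.878 -0.504 -0.096 0.636 -0.057  qd: 0.013 0.071 -0.013 0.050 0.002  eef: 0.945 0.341 0.827  u: 3.557 6.765 3.585 -0.758 -1.172
step 3  q: -0.878 -0.503 -0.096 0.637 -0.057  qd: 0.003 0.061 -0.013 0.034 0.000  eef: 0.945 0.340 0.828  u: 3.584 6.826 3.618 -0.748 -1.187
step 4  q: -0.878 -0.503 -0.096 0.638 -0.057  qd: -0.002 0.052 -0.013 0.023 0.002  eef: 0.945 0.340 0.828  u: 3.607 6.879 3.647 -0.740 -1.201
step 5  q: -0.878 -0.502 -0.095 0.638 -0.057  qd: -0.005 0.044 -0.013 0.014 0.004  eef: 0.944 0.340 0.828  u: 3.626 6.925 3.673 -0.733 -1.214
step 6  q: -0.878 -0.502 -0.095 0.638 -0.057  qd: -0.005 0.037 -0.015 0.007 0.004  eef: 0.944 0.339 0.829  u: 3.642 6.965 3.696 -0.728 -1.225
step 7  q: -0.878 -0.502 -0.095 0.639 -0.057  qd: -0.006 0.031 -0.017 0.002 0.004  eef: 0.944 0.339 0.829  u: 3.656 7.000 3.715 -0.724 -1.234
step 8  q: -0.878 -0.502 -0.095 0.639 -0.057  qd: -0.006 0.027 -0.019 -0.003 0.004  eef: 0.944 0.339 0.829  u: 3.668 7.030 3.733 -0.721 -1.242
step 9  q: -0.878 -0.502 -0.095 0.639 -0.057  qd: -0.006 0.023 -0.021 -0.006 0.004  eef: 0.944 0.339 0.829  u: 3.679 7.056 3.748 -0.719 -1.249
step 10  q: -0.878 -0.502 -0.095 0.639 -0.057  qd: -0.006 0.020 -0.022 -0.009 0.004  eef: 0.944 0.339 0.829  u: 26.143 37.389 25.210 -12.210 -5.303
step 11  q: -0.867 -0.500 -0.094 0.639 -0.054  qd: 1.386 0.177 0.079 -0.060 0.422  eef: 0.940 0.343 0.832  u: -0.282 1.684 -0.057 1.331 -0.530
step 12  q: -0.849 -0.497 -0.093 0.637 -0.048  qd: 0.996 0.236 0.023 -0.128 0.404  eef: 0.934 0.350 0.837  u: 0.343 2.479 0.513 1.036 -0.638
step 13  q: -0.836 -0.494 -0.093 0.635 -0.042  qd: 0.716 0.217 0.040 -0.143 0.353  eef: 0.929 0.356 0.841  u: 0.873 3.156 0.997 0.769 -0.725
step 14  q: -0.827 -0.490 -0.093 0.633 -0.037  qd: 0.511 0.190 0.040 -0.142 0.285  eef: 0.925 0.360 0.844  u: 1.324 3.738 1.417 0.533 -0.797
step 15  q: -0.821 -0.488 -0.093 0.630 -0.034  qd: 0.360 0.152 0.041 -0.131 0.211  eef: 0.922 0.364 0.847  u: 1.710 4.239 1.781 0.324 -0.857
step 16  q: -0.816 -0.485 -0.092 0.629 -0.031  qd: 0.249 0.111 0.042 -0.113 0.138  eef: 0.919 0.367 0.849  u: 2.039 4.673 2.096 0.142 -0.908
step 17  q: -0.813 -0.484 -0.092 0.627 -0.029  qd: 0.166 0.070 0.042 -0.092 0.071  eef: 0.917 0.369 0.851  u: 2.321 5.048 2.370 -0.016 -0.951
step 18  q: -0.811 -0.483 -0.092 0.626 -0.029  qd: 0.102 0.035 0.041 -0.072 0.016  eef: 0.916 0.371 0.852  u: 2.563 5.374 2.607 -0.153 -0.990
step 19  q: -0.810 -0.482 -0.092 0.624 -0.029  qd: 0.033 0.021 0.040 -0.057 0.004  eef: 0.915 0.372 0.853  u: 2.770 5.656 2.812 -0.271 -1.031
step 20  q: -0.810 -0.482 -0.091 0.624 -0.029  qd: -0.006 0.000 0.039 -0.038 -0.010  eef: 0.914 0.372 0.854  u: 2.942 5.901 2.989 -0.372 -1.070
step 21  q: -0.810 -0.482 -0.091 0.623 -0.029  qd: -0.025 -0.022 0.037 -0.017 -0.019  eef: 0.914 0.373 0.854  u: 3.084 6.113 3.142 -0.457 -1.108
step 22  q: -0.811 -0.482 -0.091 0.623 -0.029  qd: -0.041 -0.036 0.031 -0.000 -0.021  eef: 0.914 0.373 0.854  u: 3.204 6.296 3.274 -0.528 -1.143
step 23  q: -0.812 -0.482 -0.091 0.623 -0.029  qd: -0.054 -0.046 0.023 0.012 -0.020  eef: 0.915 0.372 0.854  u: 3.306 6.455 3.387 -0.586 -1.175
step 24  q: -0.813 -0.482 -0.091 0.623 -0.030  qd: -0.065 -0.051 0.015 0.020 -0.019  eef: 0.915 0.372 0.853  u: 3.393 6.591 3.484 -0.635 -1.202
step 25  q: -0.814 -0.483 -0.092 0.623 -0.030  qd: -0.074 -0.055 0.007 0.026 -0.018  eef: 0.916 0.372 0.853  u: 3.467 6.709 3.567 -0.674 -1.226
step 26  q: -0.815 -0.483 -0.092 0.623 -0.030  qd: -0.082 -0.058 0.001 0.030 -0.016  eef: 0.917 0.371 0.852  u: 3.530 6.810 3.637 -0.706 -1.246
step 27  q: -0.816 -0.484 -0.092 0.624 -0.030  qd: -0.087 -0.059 -0.005 0.033 -0.015  eef: 0.918 0.370 0.851  u: 3.583 6.897 3.697 -0.732 -1.264
step 28  q: -0.818 -0.485 -0.092 0.624 -0.030  qd: -0.095 -0.051 -0.020 0.030 -0.012  eef: 0.919 0.370 0.850  u: 3.627 6.970 3.747 -0.753 -1.279
step 29  q: -0.819 -0.486 -0.092 0.625 -0.031  qd: -0.099 -0.042 -0.037 0.027 -0.011  eef: 0.920 0.369 0.849  u: 3.664 7.033 3.791 -0.770 -1.292
step 30  q: -0.821 -0.487 -0.093 0.625 -0.031  qd: -0.100 -0.041 -0.043 0.027 -0.011  eef: 0.921 0.368 0.847  u: 3.696 7.087 3.826 -0.783 -1.303
step 31  q: -0.822 -0.488 -0.093 0.626 -0.031  qd: -0.100 -0.042 -0.043 0.028 -0.011  eef: 0.922 0.367 0.846  u: 3.721 7.132 3.856 -0.793 -1.312
step 32  q: -0.824 -0.488 -0.093 0.626 -0.031  qd: -0.100 -0.042 -0.043 0.029 -0.011  eef: 0.923 0.366 0.845  u: 3.742 7.171 3.880 -0.801 -1.320
step 33  q: -0.825 -0.489 -0.093 0.627 -0.031  qd: -0.099 -0.042 -0.043 0.029 -0.011  eef: 0.925 0.366 0.844  u: 3.760 7.203 3.899 -0.807 -1.327
step 34  q: -0.826 -0.490 -0.094 0.627 -0.031  qd: -0.097 -0.042 -0.043 0.028 -0.011  eef: 0.926 0.365 0.843  u: 3.773 7.229 3.915 -0.811 -1.333
step 35  q: -0.828 -0.491 -0.094 0.628 -0.032  qd: -0.095 -0.041 -0.042 0.028 -0.011  eef: 0.927 0.364 0.842  u: 3.784 7.251 3.928 -0.813 -1.337
step 36  q: -0.829 -0.492 -0.094 0.629 -0.032  qd: -0.093 -0.039 -0.042 0.027 -0.011  eef: 0.928 0.363 0.841


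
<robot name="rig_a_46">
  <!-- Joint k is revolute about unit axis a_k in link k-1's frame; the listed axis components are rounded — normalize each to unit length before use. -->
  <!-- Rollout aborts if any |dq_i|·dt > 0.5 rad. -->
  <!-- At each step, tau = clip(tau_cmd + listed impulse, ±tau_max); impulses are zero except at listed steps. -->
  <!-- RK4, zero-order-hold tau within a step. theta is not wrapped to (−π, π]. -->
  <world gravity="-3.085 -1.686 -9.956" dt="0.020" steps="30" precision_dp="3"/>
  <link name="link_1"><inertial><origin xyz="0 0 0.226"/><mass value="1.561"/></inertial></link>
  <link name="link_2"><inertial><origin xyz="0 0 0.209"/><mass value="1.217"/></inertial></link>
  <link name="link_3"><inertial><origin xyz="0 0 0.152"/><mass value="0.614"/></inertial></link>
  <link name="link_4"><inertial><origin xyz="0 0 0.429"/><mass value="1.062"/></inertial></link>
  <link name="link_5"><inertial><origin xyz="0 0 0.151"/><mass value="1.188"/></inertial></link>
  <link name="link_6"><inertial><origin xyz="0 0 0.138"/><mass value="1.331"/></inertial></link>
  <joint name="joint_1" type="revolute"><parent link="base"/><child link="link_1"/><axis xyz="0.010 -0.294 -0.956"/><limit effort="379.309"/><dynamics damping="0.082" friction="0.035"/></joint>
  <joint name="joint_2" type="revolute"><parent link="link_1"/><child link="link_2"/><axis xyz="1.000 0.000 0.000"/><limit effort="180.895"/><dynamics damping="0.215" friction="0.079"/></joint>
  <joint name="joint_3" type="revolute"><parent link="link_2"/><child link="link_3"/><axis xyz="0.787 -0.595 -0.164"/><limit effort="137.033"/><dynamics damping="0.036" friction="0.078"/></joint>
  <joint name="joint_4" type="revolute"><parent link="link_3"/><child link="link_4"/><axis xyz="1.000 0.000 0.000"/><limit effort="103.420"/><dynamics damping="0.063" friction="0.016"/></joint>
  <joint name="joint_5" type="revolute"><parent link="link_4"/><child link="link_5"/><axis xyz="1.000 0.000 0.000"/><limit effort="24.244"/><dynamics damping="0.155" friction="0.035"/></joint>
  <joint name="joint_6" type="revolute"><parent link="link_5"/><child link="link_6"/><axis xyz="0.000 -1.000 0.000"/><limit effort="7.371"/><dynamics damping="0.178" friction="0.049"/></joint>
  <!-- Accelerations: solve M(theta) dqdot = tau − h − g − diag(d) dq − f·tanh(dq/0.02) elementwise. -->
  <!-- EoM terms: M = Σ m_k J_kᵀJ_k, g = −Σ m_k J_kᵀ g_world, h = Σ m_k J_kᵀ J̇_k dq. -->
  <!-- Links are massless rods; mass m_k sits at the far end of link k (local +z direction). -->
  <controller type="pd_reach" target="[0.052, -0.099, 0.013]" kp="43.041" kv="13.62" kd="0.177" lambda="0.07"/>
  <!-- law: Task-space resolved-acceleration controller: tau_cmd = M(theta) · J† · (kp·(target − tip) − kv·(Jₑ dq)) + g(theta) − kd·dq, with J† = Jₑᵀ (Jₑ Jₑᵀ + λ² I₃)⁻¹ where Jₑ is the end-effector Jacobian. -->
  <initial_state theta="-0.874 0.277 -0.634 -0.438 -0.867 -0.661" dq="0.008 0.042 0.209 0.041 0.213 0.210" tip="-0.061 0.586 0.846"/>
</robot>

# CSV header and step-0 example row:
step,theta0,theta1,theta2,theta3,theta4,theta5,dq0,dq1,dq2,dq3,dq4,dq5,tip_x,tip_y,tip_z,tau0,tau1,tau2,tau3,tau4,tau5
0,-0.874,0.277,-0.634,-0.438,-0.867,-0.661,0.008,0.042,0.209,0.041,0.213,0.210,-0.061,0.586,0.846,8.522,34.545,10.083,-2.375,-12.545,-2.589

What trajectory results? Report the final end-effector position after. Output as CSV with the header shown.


step,theta0,theta1,theta2,theta3,theta4,theta5,dq0,dq1,dq2,dq3,dq4,dq5,tip_x,tip_y,tip_z,tau0,tau1,tau2,tau3,tau4,tau5
1,-0.866,0.293,-0.637,-0.450,-0.884,-0.665,0.788,1.602,-0.557,-1.269,-1.880,-0.609,-0.058,0.580,0.842,6.743,28.544,11.659,1.955,-7.699,-1.651
2,-0.844,0.337,-0.655,-0.484,-0.935,-0.681,1.361,2.724,-1.287,-2.042,-3.176,-0.987,-0.054,0.564,0.827,5.198,21.657,11.247,3.911,-4.385,-1.007
3,-0.813,0.399,-0.688,-0.528,-1.007,-0.703,1.794,3.482,-2.048,-2.299,-3.965,-1.192,-0.050,0.542,0.804,3.938,15.205,10.286,5.042,-1.868,-0.578
4,-0.773,0.473,-0.737,-0.573,-1.091,-0.728,2.144,3.956,-2.845,-2.131,-4.487,-1.383,-0.045,0.515,0.775,2.951,9.726,9.431,6.006,0.177,-0.314
5,-0.728,0.554,-0.801,-0.611,-1.185,-0.758,2.441,4.198,-3.623,-1.658,-4.915,-1.602,-0.040,0.484,0.743,2.174,5.244,8.836,6.954,1.855,-0.189
6,-0.676,0.639,-0.880,-0.638,-1.288,-0.791,2.690,4.229,-4.257,-1.045,-5.349,-1.774,-0.036,0.451,0.710,1.541,1.598,8.442,7.837,3.182,-0.194
7,-0.621,0.721,-0.968,-0.653,-1.399,-0.827,2.882,4.057,-4.596,-0.490,-5.790,-1.768,-0.032,0.416,0.677,0.999,-1.350,8.150,8.583,4.144,-0.326
8,-0.562,0.799,-1.060,-0.659,-1.519,-0.860,3.016,3.712,-4.568,-0.160,-6.163,-1.504,-0.028,0.381,0.643,0.496,-3.684,7.876,9.146,4.731,-0.561
9,-0.500,0.869,-1.148,-0.661,-1.645,-0.886,3.103,3.257,-4.227,-0.114,-6.384,-1.033,-0.025,0.347,0.611,-0.006,-5.520,7.530,9.481,4.963,-0.848
10,-0.438,0.929,-1.228,-0.665,-1.773,-0.902,3.156,2.757,-3.703,-0.317,-6.417,-0.486,-0.023,0.314,0.581,-0.517,-7.030,7.012,9.538,4.892,-1.130
11,-0.375,0.979,-1.296,-0.675,-1.900,-0.907,3.184,2.261,-3.114,-0.696,-6.276,0.002,-0.021,0.282,0.551,-1.009,-8.373,6.241,9.277,4.580,-1.358
12,-0.311,1.019,-1.353,-0.694,-2.024,-0.904,3.187,1.801,-2.541,-1.190,-6.002,0.306,-0.019,0.252,0.524,-1.444,-9.602,5.190,8.676,4.079,-1.490
13,-0.247,1.051,-1.398,-0.723,-2.140,-0.896,3.176,1.361,-1.985,-1.765,-5.643,0.537,-0.017,0.224,0.498,-1.748,-10.793,3.975,7.911,3.450,-1.574
14,-0.184,1.074,-1.433,-0.764,-2.250,-0.884,3.149,0.937,-1.451,-2.404,-5.217,0.689,-0.015,0.199,0.475,-1.918,-11.929,2.663,7.037,2.722,-1.608
15,-0.122,1.089,-1.457,-0.819,-2.350,-0.869,3.105,0.518,-0.939,-3.091,-4.737,0.759,-0.014,0.175,0.453,-1.963,-12.907,1.379,6.119,1.917,-1.594
16,-0.060,1.095,-1.472,-0.888,-2.440,-0.854,3.040,0.098,-0.465,-3.800,-4.220,0.750,-0.013,0.154,0.433,-1.917,-13.524,0.323,5.258,1.043,-1.534
17,-0.000,1.093,-1.478,-0.970,-2.520,-0.840,2.952,-0.288,-0.156,-4.423,-3.715,0.650,-0.013,0.135,0.415,-1.858,-13.497,-0.216,4.595,0.096,-1.431
18,0.058,1.084,-1.481,-1.063,-2.590,-0.829,2.836,-0.637,-0.113,-4.870,-3.298,0.510,-0.014,0.118,0.398,-1.908,-12.655,-0.065,4.220,-0.919,-1.292
19,0.113,1.068,-1.486,-1.162,-2.654,-0.820,2.694,-0.943,-0.478,-5.027,-3.058,0.404,-0.016,0.104,0.381,-2.214,-11.094,0.654,3.996,-1.960,-1.118
20,0.166,1.046,-1.503,-1.262,-2.715,-0.812,2.534,-1.268,-1.212,-4.924,-3.004,0.429,-0.019,0.093,0.364,-2.955,-9.048,1.537,3.543,-2.942,-0.896
21,0.214,1.017,-1.536,-1.359,-2.775,-0.802,2.374,-1.727,-2.101,-4.713,-3.031,0.606,-0.023,0.083,0.348,-4.411,-6.474,2.355,2.617,-3.767,-0.599
22,0.260,0.976,-1.586,-1.451,-2.836,-0.787,2.246,-2.393,-2.973,-4.517,-3.045,0.850,-0.028,0.075,0.331,-6.838,-3.282,3.229,1.355,-4.334,-0.195
23,0.304,0.920,-1.653,-1.541,-2.897,-0.768,2.196,-3.290,-3.732,-4.398,-3.006,1.029,-0.035,0.070,0.315,-10.024,0.075,4.391,0.199,-4.541,0.322
24,0.349,0.843,-1.733,-1.629,-2.956,-0.747,2.298,-4.421,-4.275,-4.430,-2.928,1.001,-0.042,0.066,0.298,-12.847,2.504,5.947,-0.324,-4.314,0.928
25,0.397,0.742,-1.820,-1.721,-3.013,-0.730,2.690,-5.795,-4.432,-4.783,-2.871,0.633,-0.051,0.065,0.282,-13.677,3.054,7.759,0.095,-3.633,1.576
26,0.459,0.610,-1.904,-1.826,-3.070,-0.725,3.593,-7.382,-3.933,-5.837,-2.970,-0.249,-0.061,0.064,0.265,-11.782,1.836,9.500,1.396,-2.529,2.219
27,0.545,0.447,-1.969,-1.962,-3.133,-0.744,4.849,-8.640,-2.414,-7.862,-3.473,-1.911,-0.072,0.063,0.248,-8.297,-0.047,10.719,3.134,-1.011,2.836
28,0.639,0.278,-1.997,-2.130,-3.210,-0.799,3.841,-7.708,-0.534,-8.311,-4.304,-3.358,-0.084,0.062,0.234,-5.528,-1.163,10.821,3.782,1.035,3.193
29,0.684,0.143,-2.001,-2.274,-3.299,-0.858,0.532,-5.907,-0.041,-5.773,-4.520,-2.261,-0.094,0.062,0.224,-4.432,-0.885,10.037,2.753,2.896,2.777
30,0.667,0.036,-2.001,-2.364,-3.386,-0.887,-2.176,-4.867,-0.007,-3.327,-4.121,-0.527,-0.103,0.062,0.216,,,,,,
# final tip position (m): -0.103 0.062 0.216


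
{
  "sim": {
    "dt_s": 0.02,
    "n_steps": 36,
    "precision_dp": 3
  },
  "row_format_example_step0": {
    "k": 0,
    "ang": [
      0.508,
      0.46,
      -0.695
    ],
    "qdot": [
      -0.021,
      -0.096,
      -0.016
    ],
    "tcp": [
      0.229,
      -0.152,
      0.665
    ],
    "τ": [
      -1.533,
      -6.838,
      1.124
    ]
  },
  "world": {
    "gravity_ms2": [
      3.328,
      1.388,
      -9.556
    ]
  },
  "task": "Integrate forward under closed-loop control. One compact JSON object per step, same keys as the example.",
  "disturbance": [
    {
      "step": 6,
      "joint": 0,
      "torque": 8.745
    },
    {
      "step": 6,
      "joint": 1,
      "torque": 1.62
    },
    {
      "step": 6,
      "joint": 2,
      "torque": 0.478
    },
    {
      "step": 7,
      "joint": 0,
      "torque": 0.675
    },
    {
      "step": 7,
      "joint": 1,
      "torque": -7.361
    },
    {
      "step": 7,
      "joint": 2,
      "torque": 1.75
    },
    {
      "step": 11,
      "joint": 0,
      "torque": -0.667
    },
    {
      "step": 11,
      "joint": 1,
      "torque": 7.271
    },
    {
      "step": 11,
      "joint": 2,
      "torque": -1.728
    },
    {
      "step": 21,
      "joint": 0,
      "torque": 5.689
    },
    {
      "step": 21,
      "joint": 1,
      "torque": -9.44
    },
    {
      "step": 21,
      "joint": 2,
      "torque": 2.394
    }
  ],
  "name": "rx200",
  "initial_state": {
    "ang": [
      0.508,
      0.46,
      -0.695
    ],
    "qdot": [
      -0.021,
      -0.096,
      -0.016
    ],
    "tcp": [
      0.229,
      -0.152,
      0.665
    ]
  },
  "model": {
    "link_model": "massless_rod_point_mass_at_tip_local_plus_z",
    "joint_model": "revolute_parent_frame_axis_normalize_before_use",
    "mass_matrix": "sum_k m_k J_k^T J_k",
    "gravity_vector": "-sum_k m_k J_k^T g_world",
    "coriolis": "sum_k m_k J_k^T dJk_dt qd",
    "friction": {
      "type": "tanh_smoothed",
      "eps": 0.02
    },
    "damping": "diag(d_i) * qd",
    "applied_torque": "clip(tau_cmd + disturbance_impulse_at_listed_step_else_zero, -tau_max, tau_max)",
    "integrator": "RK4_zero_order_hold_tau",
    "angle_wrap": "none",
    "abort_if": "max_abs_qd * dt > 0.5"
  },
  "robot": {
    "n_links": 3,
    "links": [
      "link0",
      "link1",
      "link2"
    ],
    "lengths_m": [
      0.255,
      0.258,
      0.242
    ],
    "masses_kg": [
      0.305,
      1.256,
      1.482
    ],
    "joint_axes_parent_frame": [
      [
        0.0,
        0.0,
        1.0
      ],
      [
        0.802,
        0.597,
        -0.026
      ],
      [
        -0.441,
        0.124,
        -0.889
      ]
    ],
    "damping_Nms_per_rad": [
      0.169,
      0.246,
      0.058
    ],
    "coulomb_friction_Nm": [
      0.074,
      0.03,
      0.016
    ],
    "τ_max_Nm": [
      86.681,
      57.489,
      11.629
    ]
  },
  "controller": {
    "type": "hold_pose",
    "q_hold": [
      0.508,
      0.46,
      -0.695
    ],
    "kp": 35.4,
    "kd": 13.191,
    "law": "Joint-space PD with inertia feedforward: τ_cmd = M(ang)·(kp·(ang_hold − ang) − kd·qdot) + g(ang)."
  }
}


{"k":1,"ang":[0.508,0.458,-0.695],"qdot":[-0.009,-0.066,0.004],"tcp":[0.229,-0.151,0.666],"\u03c4":[-1.558,-6.957,1.142]}
{"k":2,"ang":[0.508,0.457,-0.695],"qdot":[-0.003,-0.046,0.002],"tcp":[0.228,-0.151,0.666],"\u03c4":[-1.57,-7.051,1.158]}
{"k":3,"ang":[0.507,0.457,-0.694],"qdot":[-0.001,-0.03,0.006],"tcp":[0.228,-0.151,0.666],"\u03c4":[-1.577,-7.125,1.171]}
{"k":4,"ang":[0.507,0.456,-0.694],"qdot":[0.0,-0.019,0.001],"tcp":[0.228,-0.151,0.666],"\u03c4":[-1.58,-7.183,1.181]}
{"k":5,"ang":[0.507,0.456,-0.694],"qdot":[0.001,-0.011,-0.001],"tcp":[0.227,-0.151,0.667],"\u03c4":[-1.583,-7.227,1.188]}
{"k":6,"ang":[0.507,0.456,-0.694],"qdot":[0.001,-0.005,-0.004],"tcp":[0.227,-0.151,0.667],"\u03c4":[7.16,-5.64,1.672]}
{"k":7,"ang":[0.521,0.456,-0.694],"qdot":[1.348,0.015,0.047],"tcp":[0.229,-0.148,0.667],"\u03c4":[-3.215,-15.152,2.83]}
{"k":8,"ang":[0.544,0.456,-0.675],"qdot":[0.948,-0.001,1.789],"tcp":[0.232,-0.142,0.668],"\u03c4":[-3.454,-5.831,0.645]}
{"k":9,"ang":[0.56,0.456,-0.647],"qdot":[0.656,-0.028,1.077],"tcp":[0.232,-0.136,0.67],"\u03c4":[-2.934,-6.245,0.762]}
{"k":10,"ang":[0.571,0.455,-0.63],"qdot":[0.431,-0.034,0.63],"tcp":[0.232,-0.132,0.671],"\u03c4":[-2.539,-6.55,0.855]}
{"k":11,"ang":[0.578,0.454,-0.621],"qdot":[0.258,-0.03,0.343],"tcp":[0.233,-0.13,0.672],"\u03c4":[-2.908,0.494,-0.798]}
{"k":12,"ang":[0.582,0.454,-0.633],"qdot":[0.13,0.031,-1.445],"tcp":[0.234,-0.13,0.671],"\u03c4":[-1.846,-8.927,1.459]}
{"k":13,"ang":[0.583,0.455,-0.654],"qdot":[-0.008,0.085,-0.773],"tcp":[0.236,-0.131,0.67],"\u03c4":[-1.745,-8.641,1.411]}
{"k":14,"ang":[0.582,0.457,-0.666],"qdot":[-0.062,0.089,-0.452],"tcp":[0.237,-0.132,0.668],"\u03c4":[-1.703,-8.408,1.371]}
{"k":15,"ang":[0.581,0.459,-0.673],"qdot":[-0.091,0.079,-0.273],"tcp":[0.238,-0.133,0.667],"\u03c4":[-1.675,-8.22,1.339]}
{"k":16,"ang":[0.579,0.46,-0.677],"qdot":[-0.107,0.065,-0.168],"tcp":[0.238,-0.134,0.667],"\u03c4":[-1.655,-8.069,1.314]}
{"k":17,"ang":[0.576,0.461,-0.68],"qdot":[-0.116,0.051,-0.105],"tcp":[0.239,-0.135,0.666],"\u03c4":[-1.639,-7.948,1.293]}
{"k":18,"ang":[0.574,0.462,-0.682],"qdot":[-0.12,0.038,-0.066],"tcp":[0.239,-0.136,0.666],"\u03c4":[-1.628,-7.851,1.277]}
{"k":19,"ang":[0.572,0.463,-0.683],"qdot":[-0.121,0.027,-0.041],"tcp":[0.239,-0.137,0.665],"\u03c4":[-1.62,-7.773,1.264]}
{"k":20,"ang":[0.569,0.463,-0.684],"qdot":[-0.119,0.018,-0.027],"tcp":[0.239,-0.137,0.665],"\u03c4":[-1.614,-7.711,1.253]}
{"k":21,"ang":[0.567,0.464,-0.684],"qdot":[-0.117,0.01,-0.021],"tcp":[0.238,-0.138,0.665],"\u03c4":[4.079,-17.102,3.639]}
{"k":22,"ang":[0.573,0.461,-0.675],"qdot":[0.749,-0.31,0.875],"tcp":[0.238,-0.135,0.667],"\u03c4":[-3.069,-5.086,0.593]}
{"k":23,"ang":[0.586,0.455,-0.661],"qdot":[0.487,-0.228,0.586],"tcp":[0.236,-0.131,0.669],"\u03c4":[-2.621,-5.642,0.729]}
{"k":24,"ang":[0.593,0.451,-0.651],"qdot":[0.285,-0.165,0.371],"tcp":[0.235,-0.128,0.671],"\u03c4":[-2.285,-6.062,0.836]}
{"k":25,"ang":[0.598,0.449,-0.646],"qdot":[0.134,-0.116,0.215],"tcp":[0.234,-0.126,0.672],"\u03c4":[-2.035,-6.385,0.92]}
{"k":26,"ang":[0.599,0.447,-0.643],"qdot":[0.022,-0.078,0.101],"tcp":[0.234,-0.125,0.673],"\u03c4":[-1.851,-6.634,0.986]}
{"k":27,"ang":[0.599,0.445,-0.642],"qdot":[-0.04,-0.054,-0.004],"tcp":[0.233,-0.125,0.673],"\u03c4":[-1.741,-6.828,1.037]}
{"k":28,"ang":[0.598,0.445,-0.642],"qdot":[-0.083,-0.024,-0.015],"tcp":[0.233,-0.125,0.673],"\u03c4":[-1.675,-6.98,1.072]}
{"k":29,"ang":[0.596,0.444,-0.642],"qdot":[-0.112,-0.003,-0.026],"tcp":[0.232,-0.126,0.673],"\u03c4":[-1.629,-7.095,1.099]}
{"k":30,"ang":[0.593,0.444,-0.643],"qdot":[-0.13,0.012,-0.036],"tcp":[0.232,-0.126,0.673],"\u03c4":[-1.596,-7.18,1.118]}
{"k":31,"ang":[0.591,0.445,-0.644],"qdot":[-0.141,0.02,-0.049],"tcp":[0.232,-0.127,0.673],"\u03c4":[-1.575,-7.242,1.134]}
{"k":32,"ang":[0.588,0.445,-0.645],"qdot":[-0.146,0.026,-0.06],"tcp":[0.232,-0.128,0.673],"\u03c4":[-1.56,-7.289,1.146]}
{"k":33,"ang":[0.585,0.446,-0.646],"qdot":[-0.147,0.03,-0.067],"tcp":[0.232,-0.129,0.673],"\u03c4":[-1.551,-7.325,1.155]}
{"k":34,"ang":[0.582,0.446,-0.647],"qdot":[-0.146,0.032,-0.071],"tcp":[0.232,-0.13,0.672],"\u03c4":[-1.546,-7.352,1.162]}
{"k":35,"ang":[0.579,0.447,-0.649],"qdot":[-0.144,0.033,-0.072],"tcp":[0.232,-0.13,0.672],"\u03c4":[-1.544,-7.373,1.168]}
{"k":36,"ang":[0.576,0.448,-0.65],"qdot":[-0.14,0.034,-0.072],"tcp":[0.231,-0.131,0.672]}
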